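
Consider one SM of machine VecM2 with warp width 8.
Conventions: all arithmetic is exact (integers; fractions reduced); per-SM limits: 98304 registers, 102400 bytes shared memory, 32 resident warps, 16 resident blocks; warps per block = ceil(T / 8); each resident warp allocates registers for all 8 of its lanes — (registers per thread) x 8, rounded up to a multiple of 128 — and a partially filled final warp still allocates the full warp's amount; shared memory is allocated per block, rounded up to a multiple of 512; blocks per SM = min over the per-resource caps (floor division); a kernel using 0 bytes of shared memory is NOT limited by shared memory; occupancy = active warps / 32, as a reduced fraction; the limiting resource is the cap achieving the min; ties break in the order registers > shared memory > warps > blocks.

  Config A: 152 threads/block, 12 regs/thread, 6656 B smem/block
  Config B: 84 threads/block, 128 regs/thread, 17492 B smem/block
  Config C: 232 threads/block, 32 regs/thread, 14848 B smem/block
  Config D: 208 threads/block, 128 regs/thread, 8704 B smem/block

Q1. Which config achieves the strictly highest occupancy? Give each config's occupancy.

occupancies: A 19/32, B 11/16, C 29/32, D 13/16

Answer: C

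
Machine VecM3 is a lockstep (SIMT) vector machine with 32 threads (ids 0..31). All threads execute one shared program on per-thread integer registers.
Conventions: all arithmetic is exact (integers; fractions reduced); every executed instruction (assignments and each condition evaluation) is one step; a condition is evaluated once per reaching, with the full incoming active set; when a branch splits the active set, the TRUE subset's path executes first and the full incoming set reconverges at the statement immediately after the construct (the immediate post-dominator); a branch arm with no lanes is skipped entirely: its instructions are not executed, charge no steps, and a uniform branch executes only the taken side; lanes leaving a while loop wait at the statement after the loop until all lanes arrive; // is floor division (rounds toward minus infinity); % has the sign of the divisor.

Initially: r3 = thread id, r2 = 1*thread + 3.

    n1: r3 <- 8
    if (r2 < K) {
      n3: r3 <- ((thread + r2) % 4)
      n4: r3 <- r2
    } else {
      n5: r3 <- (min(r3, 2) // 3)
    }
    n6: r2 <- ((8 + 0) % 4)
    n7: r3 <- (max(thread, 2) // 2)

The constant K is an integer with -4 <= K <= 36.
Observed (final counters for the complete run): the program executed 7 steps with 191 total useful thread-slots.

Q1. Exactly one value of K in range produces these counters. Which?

Answer: K = 34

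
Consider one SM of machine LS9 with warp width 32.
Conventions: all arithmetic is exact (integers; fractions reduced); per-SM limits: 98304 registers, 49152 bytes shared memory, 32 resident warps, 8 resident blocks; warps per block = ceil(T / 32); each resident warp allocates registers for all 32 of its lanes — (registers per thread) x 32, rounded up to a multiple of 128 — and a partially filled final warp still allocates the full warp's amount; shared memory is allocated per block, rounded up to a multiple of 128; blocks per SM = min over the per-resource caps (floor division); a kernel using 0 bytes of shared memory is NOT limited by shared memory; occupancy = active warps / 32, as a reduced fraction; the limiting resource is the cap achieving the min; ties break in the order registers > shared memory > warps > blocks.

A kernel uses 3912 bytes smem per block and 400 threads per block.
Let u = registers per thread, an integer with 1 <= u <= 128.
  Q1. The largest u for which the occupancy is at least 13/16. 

Answer: u = 116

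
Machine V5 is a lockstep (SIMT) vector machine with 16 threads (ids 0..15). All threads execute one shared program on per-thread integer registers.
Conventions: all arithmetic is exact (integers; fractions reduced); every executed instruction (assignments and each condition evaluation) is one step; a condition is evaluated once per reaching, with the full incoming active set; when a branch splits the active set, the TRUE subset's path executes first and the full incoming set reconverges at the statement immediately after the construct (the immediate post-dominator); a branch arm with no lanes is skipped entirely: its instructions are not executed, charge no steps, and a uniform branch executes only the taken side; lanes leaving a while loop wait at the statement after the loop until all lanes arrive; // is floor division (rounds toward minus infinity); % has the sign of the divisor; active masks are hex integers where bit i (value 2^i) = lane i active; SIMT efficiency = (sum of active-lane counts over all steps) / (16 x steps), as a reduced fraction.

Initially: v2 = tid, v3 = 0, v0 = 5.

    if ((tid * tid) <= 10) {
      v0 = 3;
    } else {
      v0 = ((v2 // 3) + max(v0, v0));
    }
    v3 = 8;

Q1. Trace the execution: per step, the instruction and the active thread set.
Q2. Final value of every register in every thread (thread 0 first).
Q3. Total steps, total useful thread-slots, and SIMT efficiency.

step 0: eval ((tid * tid) <= 10)     0xffff
step 1: v0 <- 3                      0x000f
step 2: v0 <- ((v2 // 3) + max(v0, v0)) 0xfff0
step 3: v3 <- 8                      0xffff

Answer: 4 steps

v2: 0,1,2,3,4,5,6,7,8,9,10,11,12,13,14,15
v3: 8,8,8,8,8,8,8,8,8,8,8,8,8,8,8,8
v0: 3,3,3,3,6,6,7,7,7,8,8,8,9,9,9,10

steps = 4; useful = 48; efficiency = 48/64 = 3/4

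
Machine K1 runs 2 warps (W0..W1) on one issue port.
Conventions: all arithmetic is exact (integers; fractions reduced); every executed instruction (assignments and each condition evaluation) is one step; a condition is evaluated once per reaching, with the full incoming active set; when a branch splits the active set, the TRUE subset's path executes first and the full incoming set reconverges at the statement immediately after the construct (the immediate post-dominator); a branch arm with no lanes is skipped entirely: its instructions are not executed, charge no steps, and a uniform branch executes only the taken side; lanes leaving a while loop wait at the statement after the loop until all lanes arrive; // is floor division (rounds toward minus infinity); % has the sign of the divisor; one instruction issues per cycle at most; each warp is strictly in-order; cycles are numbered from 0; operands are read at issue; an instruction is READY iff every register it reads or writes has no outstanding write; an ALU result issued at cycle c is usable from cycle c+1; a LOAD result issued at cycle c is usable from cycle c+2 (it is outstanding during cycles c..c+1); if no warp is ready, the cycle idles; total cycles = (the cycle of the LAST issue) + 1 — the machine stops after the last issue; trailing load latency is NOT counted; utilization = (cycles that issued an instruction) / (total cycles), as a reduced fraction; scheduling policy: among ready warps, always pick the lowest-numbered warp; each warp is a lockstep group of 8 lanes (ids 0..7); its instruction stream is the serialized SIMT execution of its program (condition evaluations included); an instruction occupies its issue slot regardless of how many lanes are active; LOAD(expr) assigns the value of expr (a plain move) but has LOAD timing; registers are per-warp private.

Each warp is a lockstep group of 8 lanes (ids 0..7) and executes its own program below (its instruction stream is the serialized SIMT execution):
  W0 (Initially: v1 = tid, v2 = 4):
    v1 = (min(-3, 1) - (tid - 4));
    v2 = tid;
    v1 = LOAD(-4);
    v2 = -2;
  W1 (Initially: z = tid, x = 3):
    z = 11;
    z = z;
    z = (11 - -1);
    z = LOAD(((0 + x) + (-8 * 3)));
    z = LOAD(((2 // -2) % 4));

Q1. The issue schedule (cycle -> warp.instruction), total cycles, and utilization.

cycle 0: W0.I0
cycle 1: W0.I1
cycle 2: W0.I2
cycle 3: W0.I3
cycle 4: W1.I0
cycle 5: W1.I1
cycle 6: W1.I2
cycle 7: W1.I3
cycle 8: idle
cycle 9: W1.I4

Answer: 10 cycles, utilization 9/10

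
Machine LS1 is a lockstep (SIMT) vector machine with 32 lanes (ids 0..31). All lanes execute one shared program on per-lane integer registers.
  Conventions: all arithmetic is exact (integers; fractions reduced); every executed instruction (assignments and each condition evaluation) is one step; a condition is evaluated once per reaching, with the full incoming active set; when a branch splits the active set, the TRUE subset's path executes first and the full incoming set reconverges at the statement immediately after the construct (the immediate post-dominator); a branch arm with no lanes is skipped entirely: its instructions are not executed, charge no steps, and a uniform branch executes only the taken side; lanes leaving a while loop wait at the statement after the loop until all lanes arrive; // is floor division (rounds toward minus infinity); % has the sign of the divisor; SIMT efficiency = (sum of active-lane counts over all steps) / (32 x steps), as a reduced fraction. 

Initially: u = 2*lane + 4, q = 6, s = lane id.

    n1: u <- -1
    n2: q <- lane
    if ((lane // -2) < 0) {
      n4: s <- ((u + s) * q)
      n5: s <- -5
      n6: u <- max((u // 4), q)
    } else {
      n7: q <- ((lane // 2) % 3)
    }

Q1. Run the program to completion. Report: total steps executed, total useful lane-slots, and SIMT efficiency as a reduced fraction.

Answer: 7 steps, 190 useful, 95/112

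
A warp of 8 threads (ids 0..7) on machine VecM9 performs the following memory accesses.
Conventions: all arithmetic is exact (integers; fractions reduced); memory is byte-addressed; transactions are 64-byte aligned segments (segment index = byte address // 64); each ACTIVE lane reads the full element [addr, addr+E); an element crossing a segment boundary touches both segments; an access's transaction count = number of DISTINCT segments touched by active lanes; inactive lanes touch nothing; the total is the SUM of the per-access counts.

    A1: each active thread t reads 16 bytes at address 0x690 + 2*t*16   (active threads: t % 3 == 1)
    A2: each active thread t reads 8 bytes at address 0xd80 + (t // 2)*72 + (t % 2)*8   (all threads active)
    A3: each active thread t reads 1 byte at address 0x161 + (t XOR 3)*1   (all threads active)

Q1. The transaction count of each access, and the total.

A1: 3 transactions
A2: 4 transactions
A3: 1 transaction

Answer: 3,4,1; total 8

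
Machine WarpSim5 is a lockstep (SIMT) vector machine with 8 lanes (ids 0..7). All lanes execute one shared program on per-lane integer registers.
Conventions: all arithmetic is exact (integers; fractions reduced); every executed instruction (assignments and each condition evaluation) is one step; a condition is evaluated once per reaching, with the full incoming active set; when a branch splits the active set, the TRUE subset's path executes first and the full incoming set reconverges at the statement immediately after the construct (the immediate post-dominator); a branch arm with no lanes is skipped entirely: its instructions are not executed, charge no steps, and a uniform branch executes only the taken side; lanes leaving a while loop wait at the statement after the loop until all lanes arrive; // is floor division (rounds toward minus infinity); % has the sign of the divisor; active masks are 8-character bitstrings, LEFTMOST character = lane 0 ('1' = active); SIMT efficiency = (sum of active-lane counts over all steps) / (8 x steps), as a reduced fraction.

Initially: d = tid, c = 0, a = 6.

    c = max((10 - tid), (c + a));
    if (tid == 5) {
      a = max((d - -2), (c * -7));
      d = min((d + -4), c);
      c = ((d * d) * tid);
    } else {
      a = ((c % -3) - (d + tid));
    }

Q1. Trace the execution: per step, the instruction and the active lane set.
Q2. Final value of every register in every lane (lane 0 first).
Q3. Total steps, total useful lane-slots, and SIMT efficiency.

step 0: c <- max((10 - tid), (c + a)) 11111111
step 1: eval (tid == 5)              11111111
step 2: a <- max((d - -2), (c * -7)) 00000100
step 3: d <- min((d + -4), c)        00000100
step 4: c <- ((d * d) * tid)         00000100
step 5: a <- ((c % -3) - (d + tid))  11111011

Answer: 6 steps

d: 0,1,2,3,4,1,6,7
c: 10,9,8,7,6,5,6,6
a: -2,-2,-5,-8,-8,7,-12,-14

steps = 6; useful = 26; efficiency = 26/48 = 13/24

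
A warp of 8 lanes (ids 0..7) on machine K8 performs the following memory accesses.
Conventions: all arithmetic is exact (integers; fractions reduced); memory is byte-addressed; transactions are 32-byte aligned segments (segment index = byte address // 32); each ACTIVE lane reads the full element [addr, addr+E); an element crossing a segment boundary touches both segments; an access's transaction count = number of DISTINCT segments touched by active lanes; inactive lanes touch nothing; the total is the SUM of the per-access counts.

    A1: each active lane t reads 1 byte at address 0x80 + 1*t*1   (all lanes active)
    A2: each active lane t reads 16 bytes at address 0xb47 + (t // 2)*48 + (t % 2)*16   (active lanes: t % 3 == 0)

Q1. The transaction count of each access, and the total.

A1: 1 transaction
A2: 4 transactions

Answer: 1,4; total 5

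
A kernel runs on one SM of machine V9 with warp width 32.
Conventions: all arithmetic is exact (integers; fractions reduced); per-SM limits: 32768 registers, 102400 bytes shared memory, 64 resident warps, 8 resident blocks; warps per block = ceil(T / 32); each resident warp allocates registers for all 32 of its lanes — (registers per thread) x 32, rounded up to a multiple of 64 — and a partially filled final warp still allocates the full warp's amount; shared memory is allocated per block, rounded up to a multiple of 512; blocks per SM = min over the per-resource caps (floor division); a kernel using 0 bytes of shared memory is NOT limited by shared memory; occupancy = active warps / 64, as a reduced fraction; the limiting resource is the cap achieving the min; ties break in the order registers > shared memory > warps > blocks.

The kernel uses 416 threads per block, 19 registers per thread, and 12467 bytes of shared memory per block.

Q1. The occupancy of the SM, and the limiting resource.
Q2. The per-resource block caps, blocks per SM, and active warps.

Answer: occupancy 39/64, limited by registers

registers: 3 blocks
shared memory: 8 blocks
warps: 4 blocks
blocks: 8 blocks

Answer: 3 blocks, 39 active warps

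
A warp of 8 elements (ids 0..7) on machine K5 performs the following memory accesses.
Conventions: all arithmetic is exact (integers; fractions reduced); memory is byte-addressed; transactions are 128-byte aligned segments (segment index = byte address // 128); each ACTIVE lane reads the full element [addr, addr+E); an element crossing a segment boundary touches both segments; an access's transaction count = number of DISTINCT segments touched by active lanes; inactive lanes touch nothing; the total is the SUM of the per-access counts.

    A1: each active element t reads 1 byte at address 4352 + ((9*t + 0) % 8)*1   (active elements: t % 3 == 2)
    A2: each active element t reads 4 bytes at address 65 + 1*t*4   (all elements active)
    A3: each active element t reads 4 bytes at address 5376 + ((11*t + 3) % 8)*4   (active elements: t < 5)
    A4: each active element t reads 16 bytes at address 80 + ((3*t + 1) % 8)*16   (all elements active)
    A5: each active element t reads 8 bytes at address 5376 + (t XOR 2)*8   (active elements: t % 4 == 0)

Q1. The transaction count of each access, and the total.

A1: 1 transaction
A2: 1 transaction
A3: 1 transaction
A4: 2 transactions
A5: 1 transaction

Answer: 1,1,1,2,1; total 6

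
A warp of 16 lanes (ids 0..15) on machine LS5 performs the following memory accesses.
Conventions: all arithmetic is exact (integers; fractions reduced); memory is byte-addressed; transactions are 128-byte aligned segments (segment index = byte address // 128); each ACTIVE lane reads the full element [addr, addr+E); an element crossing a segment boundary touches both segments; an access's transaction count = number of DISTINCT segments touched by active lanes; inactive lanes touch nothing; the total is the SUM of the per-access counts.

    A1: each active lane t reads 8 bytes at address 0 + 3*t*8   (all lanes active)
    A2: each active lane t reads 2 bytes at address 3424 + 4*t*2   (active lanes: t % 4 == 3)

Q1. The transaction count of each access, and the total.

A1: 3 transactions
A2: 2 transactions

Answer: 3,2; total 5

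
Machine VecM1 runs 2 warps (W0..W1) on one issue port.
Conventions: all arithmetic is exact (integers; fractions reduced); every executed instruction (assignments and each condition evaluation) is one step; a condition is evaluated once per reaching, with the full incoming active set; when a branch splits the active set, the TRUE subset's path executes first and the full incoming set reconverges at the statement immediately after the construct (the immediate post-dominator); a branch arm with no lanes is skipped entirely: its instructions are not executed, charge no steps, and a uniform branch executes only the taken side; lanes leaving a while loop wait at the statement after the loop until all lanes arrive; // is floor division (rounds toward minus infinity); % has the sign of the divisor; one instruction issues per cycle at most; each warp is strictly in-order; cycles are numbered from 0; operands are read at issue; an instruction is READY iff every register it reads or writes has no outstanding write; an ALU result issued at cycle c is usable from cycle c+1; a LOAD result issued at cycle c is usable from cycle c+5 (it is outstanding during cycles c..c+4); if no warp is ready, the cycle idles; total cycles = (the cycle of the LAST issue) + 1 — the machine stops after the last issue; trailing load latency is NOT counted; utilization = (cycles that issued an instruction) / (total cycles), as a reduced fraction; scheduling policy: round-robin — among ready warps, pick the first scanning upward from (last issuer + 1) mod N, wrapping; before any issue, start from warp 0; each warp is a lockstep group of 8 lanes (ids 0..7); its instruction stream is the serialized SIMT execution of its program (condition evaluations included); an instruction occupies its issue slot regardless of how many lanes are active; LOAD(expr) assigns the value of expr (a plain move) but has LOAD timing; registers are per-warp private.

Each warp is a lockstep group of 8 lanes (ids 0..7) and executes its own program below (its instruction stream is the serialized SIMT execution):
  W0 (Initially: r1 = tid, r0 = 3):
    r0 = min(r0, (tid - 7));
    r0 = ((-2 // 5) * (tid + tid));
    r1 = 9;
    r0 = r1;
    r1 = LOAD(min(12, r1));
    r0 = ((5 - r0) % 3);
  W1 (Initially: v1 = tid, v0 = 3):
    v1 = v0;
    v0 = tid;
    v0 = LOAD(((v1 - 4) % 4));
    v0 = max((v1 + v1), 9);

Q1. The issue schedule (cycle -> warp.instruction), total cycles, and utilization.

cycle 0: W0.I0
cycle 1: W1.I0
cycle 2: W0.I1
cycle 3: W1.I1
cycle 4: W0.I2
cycle 5: W1.I2
cycle 6: W0.I3
cycle 7: W0.I4
cycle 8: W0.I5
cycle 9: idle
cycle 10: W1.I3

Answer: 11 cycles, utilization 10/11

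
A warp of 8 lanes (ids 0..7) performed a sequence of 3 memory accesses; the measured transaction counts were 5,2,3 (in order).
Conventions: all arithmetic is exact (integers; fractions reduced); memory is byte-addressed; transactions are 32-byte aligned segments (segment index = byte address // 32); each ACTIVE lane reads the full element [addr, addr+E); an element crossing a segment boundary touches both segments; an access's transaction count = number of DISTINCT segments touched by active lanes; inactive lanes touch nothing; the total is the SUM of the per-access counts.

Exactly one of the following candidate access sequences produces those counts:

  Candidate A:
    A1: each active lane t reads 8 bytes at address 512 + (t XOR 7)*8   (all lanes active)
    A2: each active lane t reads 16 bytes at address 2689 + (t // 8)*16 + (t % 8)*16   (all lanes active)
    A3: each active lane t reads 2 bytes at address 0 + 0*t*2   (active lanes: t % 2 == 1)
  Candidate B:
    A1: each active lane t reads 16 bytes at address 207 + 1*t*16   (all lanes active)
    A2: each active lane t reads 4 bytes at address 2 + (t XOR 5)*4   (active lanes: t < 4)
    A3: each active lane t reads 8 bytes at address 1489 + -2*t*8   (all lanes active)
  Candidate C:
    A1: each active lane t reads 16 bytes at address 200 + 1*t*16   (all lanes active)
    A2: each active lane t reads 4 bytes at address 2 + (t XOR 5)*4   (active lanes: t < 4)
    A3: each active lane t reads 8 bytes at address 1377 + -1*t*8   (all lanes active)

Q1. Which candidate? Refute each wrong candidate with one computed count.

A: A1 gives 2 transactions, not 5
B: A3 gives 4 transactions, not 3
C: all counts match (5,2,3)

Answer: C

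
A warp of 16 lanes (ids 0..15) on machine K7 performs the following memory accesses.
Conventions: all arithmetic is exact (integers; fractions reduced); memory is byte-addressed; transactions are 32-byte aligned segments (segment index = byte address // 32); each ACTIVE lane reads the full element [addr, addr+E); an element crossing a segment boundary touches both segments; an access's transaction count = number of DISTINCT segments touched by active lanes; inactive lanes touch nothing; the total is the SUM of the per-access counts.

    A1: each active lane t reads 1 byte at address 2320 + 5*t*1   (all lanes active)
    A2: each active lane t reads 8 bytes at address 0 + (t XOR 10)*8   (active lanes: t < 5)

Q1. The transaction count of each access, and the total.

A1: 3 transactions
A2: 2 transactions

Answer: 3,2; total 5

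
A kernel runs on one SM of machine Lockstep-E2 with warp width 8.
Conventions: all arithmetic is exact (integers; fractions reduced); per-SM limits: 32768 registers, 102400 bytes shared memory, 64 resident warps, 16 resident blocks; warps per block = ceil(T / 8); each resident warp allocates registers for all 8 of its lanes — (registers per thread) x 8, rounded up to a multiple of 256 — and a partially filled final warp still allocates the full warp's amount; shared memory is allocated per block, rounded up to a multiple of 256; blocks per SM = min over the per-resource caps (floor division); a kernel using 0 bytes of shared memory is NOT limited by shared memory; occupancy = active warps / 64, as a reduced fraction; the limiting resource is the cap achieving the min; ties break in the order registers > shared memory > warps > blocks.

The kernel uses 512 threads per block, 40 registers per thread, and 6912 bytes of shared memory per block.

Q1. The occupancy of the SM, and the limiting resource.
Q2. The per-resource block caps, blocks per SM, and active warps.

Answer: occupancy 1, limited by registers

registers: 1 block
shared memory: 14 blocks
warps: 1 block
blocks: 16 blocks

Answer: 1 block, 64 active warps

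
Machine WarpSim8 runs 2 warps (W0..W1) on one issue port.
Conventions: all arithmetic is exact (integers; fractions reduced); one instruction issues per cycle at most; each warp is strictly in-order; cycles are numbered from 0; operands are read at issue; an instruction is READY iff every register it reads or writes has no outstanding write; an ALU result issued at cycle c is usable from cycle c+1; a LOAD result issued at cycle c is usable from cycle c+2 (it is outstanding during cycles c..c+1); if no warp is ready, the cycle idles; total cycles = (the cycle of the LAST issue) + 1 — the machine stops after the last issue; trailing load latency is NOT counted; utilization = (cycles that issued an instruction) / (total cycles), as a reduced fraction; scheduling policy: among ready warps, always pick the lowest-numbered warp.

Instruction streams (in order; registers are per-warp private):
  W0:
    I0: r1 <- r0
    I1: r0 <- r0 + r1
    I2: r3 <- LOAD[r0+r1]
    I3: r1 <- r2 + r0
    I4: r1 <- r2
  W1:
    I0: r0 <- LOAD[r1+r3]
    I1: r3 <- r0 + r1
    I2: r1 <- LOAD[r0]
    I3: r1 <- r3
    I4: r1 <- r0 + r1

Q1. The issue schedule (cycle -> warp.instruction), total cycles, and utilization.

cycle 0: W0.I0
cycle 1: W0.I1
cycle 2: W0.I2
cycle 3: W0.I3
cycle 4: W0.I4
cycle 5: W1.I0
cycle 6: idle
cycle 7: W1.I1
cycle 8: W1.I2
cycle 9: idle
cycle 10: W1.I3
cycle 11: W1.I4

Answer: 12 cycles, utilization 5/6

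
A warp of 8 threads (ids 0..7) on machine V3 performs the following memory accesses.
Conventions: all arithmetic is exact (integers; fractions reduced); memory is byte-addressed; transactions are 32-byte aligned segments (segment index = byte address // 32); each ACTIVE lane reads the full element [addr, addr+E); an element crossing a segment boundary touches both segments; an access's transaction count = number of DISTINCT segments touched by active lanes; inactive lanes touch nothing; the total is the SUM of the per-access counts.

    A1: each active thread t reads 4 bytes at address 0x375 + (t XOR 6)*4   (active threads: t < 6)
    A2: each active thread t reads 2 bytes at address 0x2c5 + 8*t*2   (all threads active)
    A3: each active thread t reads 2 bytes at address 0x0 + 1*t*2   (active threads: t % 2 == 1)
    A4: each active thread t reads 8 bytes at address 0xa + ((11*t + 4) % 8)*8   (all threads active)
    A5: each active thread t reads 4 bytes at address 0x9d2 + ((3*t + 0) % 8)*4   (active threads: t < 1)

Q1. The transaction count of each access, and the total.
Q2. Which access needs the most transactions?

A1: 2 transactions
A2: 4 transactions
A3: 1 transaction
A4: 3 transactions
A5: 1 transaction

Answer: 2,4,1,3,1; total 11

Answer: A2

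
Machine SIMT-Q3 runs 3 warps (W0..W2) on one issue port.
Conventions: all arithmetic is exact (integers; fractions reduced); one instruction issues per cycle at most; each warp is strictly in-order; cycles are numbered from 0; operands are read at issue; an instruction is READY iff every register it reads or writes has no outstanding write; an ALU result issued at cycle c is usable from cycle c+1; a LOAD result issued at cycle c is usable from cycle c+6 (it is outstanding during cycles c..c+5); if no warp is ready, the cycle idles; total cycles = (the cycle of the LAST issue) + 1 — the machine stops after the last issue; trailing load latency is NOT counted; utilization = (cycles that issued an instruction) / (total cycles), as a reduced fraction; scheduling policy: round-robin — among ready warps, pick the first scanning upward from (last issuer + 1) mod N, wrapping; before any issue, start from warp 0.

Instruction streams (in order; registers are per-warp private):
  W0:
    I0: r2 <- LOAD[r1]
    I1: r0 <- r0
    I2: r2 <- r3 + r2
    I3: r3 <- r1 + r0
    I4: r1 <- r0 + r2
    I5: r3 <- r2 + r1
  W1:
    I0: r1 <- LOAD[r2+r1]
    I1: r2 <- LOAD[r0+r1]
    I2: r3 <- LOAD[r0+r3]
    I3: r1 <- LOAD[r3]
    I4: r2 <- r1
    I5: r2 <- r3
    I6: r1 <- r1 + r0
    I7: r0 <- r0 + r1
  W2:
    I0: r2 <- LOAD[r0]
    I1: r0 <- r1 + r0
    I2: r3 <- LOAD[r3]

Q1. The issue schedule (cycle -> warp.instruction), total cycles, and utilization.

cycle 0: W0.I0
cycle 1: W1.I0
cycle 2: W2.I0
cycle 3: W0.I1
cycle 4: W2.I1
cycle 5: W2.I2
cycle 6: W0.I2
cycle 7: W1.I1
cycle 8: W0.I3
cycle 9: W1.I2
cycle 10: W0.I4
cycle 11: W0.I5
cycle 12: idle
cycle 13: idle
cycle 14: idle
cycle 15: W1.I3
cycle 16: idle
cycle 17: idle
cycle 18: idle
cycle 19: idle
cycle 20: idle
cycle 21: W1.I4
cycle 22: W1.I5
cycle 23: W1.I6
cycle 24: W1.I7

Answer: 25 cycles, utilization 17/25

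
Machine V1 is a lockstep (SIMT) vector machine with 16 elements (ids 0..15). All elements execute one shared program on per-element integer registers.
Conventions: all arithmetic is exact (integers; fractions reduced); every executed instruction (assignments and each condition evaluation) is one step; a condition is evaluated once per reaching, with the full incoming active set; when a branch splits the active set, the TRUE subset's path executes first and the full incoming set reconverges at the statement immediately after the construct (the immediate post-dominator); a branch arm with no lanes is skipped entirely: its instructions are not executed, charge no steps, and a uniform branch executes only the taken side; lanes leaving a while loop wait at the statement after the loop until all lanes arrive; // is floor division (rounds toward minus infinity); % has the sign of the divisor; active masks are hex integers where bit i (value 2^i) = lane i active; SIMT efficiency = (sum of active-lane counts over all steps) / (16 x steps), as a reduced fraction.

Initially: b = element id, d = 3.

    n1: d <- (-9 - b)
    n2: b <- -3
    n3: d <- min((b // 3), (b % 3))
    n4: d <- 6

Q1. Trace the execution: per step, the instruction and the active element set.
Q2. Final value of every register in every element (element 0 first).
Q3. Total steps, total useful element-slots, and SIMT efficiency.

step 0: d <- (-9 - b)                0xffff
step 1: b <- -3                      0xffff
step 2: d <- min((b // 3), (b % 3))  0xffff
step 3: d <- 6                       0xffff

Answer: 4 steps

b: -3,-3,-3,-3,-3,-3,-3,-3,-3,-3,-3,-3,-3,-3,-3,-3
d: 6,6,6,6,6,6,6,6,6,6,6,6,6,6,6,6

steps = 4; useful = 64; efficiency = 64/64 = 1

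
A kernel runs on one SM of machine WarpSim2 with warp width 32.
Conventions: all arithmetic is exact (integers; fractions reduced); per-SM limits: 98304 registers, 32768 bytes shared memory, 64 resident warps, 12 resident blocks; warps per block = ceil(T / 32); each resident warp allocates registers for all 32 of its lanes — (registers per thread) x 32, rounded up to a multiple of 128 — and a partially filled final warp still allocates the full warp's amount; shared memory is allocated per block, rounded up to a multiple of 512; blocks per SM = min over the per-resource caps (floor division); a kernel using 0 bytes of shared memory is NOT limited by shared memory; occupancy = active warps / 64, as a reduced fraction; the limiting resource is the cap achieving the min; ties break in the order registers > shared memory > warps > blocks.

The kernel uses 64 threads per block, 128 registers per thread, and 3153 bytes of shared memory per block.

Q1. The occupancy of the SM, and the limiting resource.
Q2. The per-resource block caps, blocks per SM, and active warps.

Answer: occupancy 9/32, limited by shared memory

registers: 12 blocks
shared memory: 9 blocks
warps: 32 blocks
blocks: 12 blocks

Answer: 9 blocks, 18 active warps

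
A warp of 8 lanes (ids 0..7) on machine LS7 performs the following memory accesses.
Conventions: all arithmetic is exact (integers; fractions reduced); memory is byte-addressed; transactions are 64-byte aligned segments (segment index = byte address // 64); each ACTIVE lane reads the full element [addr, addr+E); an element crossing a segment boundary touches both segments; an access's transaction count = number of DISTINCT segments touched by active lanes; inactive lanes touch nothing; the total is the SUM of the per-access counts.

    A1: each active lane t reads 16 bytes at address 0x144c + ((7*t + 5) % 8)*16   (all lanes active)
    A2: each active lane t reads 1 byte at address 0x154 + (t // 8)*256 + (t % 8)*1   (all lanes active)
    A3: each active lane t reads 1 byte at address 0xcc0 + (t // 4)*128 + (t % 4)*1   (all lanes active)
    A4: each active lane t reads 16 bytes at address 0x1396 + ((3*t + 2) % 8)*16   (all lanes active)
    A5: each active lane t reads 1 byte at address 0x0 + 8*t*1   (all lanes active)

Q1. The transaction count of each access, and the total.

A1: 3 transactions
A2: 1 transaction
A3: 2 transactions
A4: 3 transactions
A5: 1 transaction

Answer: 3,1,2,3,1; total 10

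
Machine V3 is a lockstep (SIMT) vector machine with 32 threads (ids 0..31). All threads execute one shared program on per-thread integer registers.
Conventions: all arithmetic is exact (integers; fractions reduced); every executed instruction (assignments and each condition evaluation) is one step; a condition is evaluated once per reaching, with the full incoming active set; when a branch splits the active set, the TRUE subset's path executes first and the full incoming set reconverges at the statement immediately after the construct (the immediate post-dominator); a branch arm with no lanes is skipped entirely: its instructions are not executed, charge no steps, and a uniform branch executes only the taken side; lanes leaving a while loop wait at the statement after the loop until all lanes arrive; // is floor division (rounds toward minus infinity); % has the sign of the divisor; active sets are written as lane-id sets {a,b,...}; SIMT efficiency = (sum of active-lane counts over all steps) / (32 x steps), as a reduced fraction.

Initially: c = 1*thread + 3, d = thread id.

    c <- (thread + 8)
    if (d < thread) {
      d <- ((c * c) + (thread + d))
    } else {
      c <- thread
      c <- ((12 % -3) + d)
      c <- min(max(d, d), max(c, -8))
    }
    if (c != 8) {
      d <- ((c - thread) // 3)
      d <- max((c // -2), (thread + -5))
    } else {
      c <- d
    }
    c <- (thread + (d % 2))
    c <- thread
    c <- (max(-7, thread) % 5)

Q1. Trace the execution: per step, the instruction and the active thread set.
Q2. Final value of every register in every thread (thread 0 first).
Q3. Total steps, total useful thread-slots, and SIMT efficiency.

step 0: c <- (thread + 8)            {0,1,2,3,4,5,6,7,8,9,10,11,12,13,14,15,16,17,18,19,20,21,22,23,24,25,26,27,28,29,30,31}
step 1: eval (d < thread)            {0,1,2,3,4,5,6,7,8,9,10,11,12,13,14,15,16,17,18,19,20,21,22,23,24,25,26,27,28,29,30,31}
step 2: c <- thread                  {0,1,2,3,4,5,6,7,8,9,10,11,12,13,14,15,16,17,18,19,20,21,22,23,24,25,26,27,28,29,30,31}
step 3: c <- ((12 % -3) + d)         {0,1,2,3,4,5,6,7,8,9,10,11,12,13,14,15,16,17,18,19,20,21,22,23,24,25,26,27,28,29,30,31}
step 4: c <- min(max(d, d), max(c, -8)) {0,1,2,3,4,5,6,7,8,9,10,11,12,13,14,15,16,17,18,19,20,21,22,23,24,25,26,27,28,29,30,31}
step 5: eval (c != 8)                {0,1,2,3,4,5,6,7,8,9,10,11,12,13,14,15,16,17,18,19,20,21,22,23,24,25,26,27,28,29,30,31}
step 6: d <- ((c - thread) // 3)     {0,1,2,3,4,5,6,7,9,10,11,12,13,14,15,16,17,18,19,20,21,22,23,24,25,26,27,28,29,30,31}
step 7: d <- max((c // -2), (thread + -5)) {0,1,2,3,4,5,6,7,9,10,11,12,13,14,15,16,17,18,19,20,21,22,23,24,25,26,27,28,29,30,31}
step 8: c <- d                       {8}
step 9: c <- (thread + (d % 2))      {0,1,2,3,4,5,6,7,8,9,10,11,12,13,14,15,16,17,18,19,20,21,22,23,24,25,26,27,28,29,30,31}
step 10: c <- thread                  {0,1,2,3,4,5,6,7,8,9,10,11,12,13,14,15,16,17,18,19,20,21,22,23,24,25,26,27,28,29,30,31}
step 11: c <- (max(-7, thread) % 5)   {0,1,2,3,4,5,6,7,8,9,10,11,12,13,14,15,16,17,18,19,20,21,22,23,24,25,26,27,28,29,30,31}

Answer: 12 steps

c: 0,1,2,3,4,0,1,2,3,4,0,1,2,3,4,0,1,2,3,4,0,1,2,3,4,0,1,2,3,4,0,1
d: 0,-1,-1,-2,-1,0,1,2,8,4,5,6,7,8,9,10,11,12,13,14,15,16,17,18,19,20,21,22,23,24,25,26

steps = 12; useful = 351; efficiency = 351/384 = 117/128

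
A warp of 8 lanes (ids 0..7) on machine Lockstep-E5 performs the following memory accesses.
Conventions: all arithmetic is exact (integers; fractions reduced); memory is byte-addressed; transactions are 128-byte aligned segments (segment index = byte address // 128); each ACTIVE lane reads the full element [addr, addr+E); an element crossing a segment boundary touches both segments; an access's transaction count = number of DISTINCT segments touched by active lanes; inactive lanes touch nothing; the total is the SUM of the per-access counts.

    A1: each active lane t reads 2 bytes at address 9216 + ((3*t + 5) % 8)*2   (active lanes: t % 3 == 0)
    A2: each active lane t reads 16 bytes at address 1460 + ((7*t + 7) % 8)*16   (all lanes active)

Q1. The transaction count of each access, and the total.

A1: 1 transaction
A2: 2 transactions

Answer: 1,2; total 3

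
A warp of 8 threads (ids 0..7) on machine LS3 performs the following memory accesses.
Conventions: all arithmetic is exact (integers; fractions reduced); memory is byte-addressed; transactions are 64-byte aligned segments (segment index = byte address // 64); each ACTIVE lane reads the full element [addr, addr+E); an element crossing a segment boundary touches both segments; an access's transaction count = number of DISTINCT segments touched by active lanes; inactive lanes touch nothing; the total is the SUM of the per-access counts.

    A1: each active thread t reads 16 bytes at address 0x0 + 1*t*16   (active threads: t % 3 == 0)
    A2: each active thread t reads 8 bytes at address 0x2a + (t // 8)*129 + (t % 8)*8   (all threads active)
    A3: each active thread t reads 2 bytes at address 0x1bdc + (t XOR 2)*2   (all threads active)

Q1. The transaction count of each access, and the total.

A1: 2 transactions
A2: 2 transactions
A3: 1 transaction

Answer: 2,2,1; total 5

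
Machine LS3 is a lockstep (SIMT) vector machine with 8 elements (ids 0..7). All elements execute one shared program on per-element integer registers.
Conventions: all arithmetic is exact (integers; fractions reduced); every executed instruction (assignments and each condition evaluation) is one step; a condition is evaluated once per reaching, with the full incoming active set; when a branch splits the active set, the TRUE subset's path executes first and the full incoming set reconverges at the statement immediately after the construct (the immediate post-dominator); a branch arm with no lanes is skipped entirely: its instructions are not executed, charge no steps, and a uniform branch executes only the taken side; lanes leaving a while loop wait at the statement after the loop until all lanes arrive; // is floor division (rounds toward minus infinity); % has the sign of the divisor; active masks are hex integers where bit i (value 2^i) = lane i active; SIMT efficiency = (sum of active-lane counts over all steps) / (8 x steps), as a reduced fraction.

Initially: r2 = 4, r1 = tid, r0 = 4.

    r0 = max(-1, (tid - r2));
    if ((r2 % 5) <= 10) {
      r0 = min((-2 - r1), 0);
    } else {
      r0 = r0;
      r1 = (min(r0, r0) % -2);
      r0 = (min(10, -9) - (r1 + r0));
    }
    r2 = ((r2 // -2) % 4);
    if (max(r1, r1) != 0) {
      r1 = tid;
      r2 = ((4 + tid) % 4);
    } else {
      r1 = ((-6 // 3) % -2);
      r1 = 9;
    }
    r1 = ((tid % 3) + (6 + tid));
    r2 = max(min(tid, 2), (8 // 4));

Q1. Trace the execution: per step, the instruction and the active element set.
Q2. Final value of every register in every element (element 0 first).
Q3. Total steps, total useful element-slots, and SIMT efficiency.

step 0: r0 <- max(-1, (tid - r2))    0xff
step 1: eval ((r2 % 5) <= 10)        0xff
step 2: r0 <- min((-2 - r1), 0)      0xff
step 3: r2 <- ((r2 // -2) % 4)       0xff
step 4: eval (max(r1, r1) != 0)      0xff
step 5: r1 <- tid                    0xfe
step 6: r2 <- ((4 + tid) % 4)        0xfe
step 7: r1 <- ((-6 // 3) % -2)       0x01
step 8: r1 <- 9                      0x01
step 9: r1 <- ((tid % 3) + (6 + tid)) 0xff
step 10: r2 <- max(min(tid, 2), (8 // 4)) 0xff

Answer: 11 steps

r2: 2,2,2,2,2,2,2,2
r1: 6,8,10,9,11,13,12,14
r0: -2,-3,-4,-5,-6,-7,-8,-9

steps = 11; useful = 72; efficiency = 72/88 = 9/11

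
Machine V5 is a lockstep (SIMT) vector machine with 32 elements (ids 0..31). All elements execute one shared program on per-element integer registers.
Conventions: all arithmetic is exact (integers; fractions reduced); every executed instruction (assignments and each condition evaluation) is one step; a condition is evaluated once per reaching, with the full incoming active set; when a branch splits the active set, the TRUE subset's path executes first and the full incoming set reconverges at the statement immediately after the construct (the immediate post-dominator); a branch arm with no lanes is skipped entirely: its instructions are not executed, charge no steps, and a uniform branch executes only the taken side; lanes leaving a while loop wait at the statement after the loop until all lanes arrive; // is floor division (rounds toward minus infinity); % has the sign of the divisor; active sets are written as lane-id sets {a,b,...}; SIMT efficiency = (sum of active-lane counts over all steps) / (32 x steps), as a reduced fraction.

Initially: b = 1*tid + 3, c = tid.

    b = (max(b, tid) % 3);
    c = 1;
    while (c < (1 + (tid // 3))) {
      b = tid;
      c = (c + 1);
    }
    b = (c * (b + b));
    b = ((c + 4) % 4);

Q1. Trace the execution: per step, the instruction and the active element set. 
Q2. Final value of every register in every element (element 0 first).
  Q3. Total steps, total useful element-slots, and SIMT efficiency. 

step 0: b <- (max(b, tid) % 3)       {0,1,2,3,4,5,6,7,8,9,10,11,12,13,14,15,16,17,18,19,20,21,22,23,24,25,26,27,28,29,30,31}
step 1: c <- 1                       {0,1,2,3,4,5,6,7,8,9,10,11,12,13,14,15,16,17,18,19,20,21,22,23,24,25,26,27,28,29,30,31}
step 2: eval (c < (1 + (tid // 3)))  {0,1,2,3,4,5,6,7,8,9,10,11,12,13,14,15,16,17,18,19,20,21,22,23,24,25,26,27,28,29,30,31}
step 3: b <- tid                     {3,4,5,6,7,8,9,10,11,12,13,14,15,16,17,18,19,20,21,22,23,24,25,26,27,28,29,30,31}
step 4: c <- (c + 1)                 {3,4,5,6,7,8,9,10,11,12,13,14,15,16,17,18,19,20,21,22,23,24,25,26,27,28,29,30,31}
step 5: eval (c < (1 + (tid // 3)))  {3,4,5,6,7,8,9,10,11,12,13,14,15,16,17,18,19,20,21,22,23,24,25,26,27,28,29,30,31}
step 6: b <- tid                     {6,7,8,9,10,11,12,13,14,15,16,17,18,19,20,21,22,23,24,25,26,27,28,29,30,31}
step 7: c <- (c + 1)                 {6,7,8,9,10,11,12,13,14,15,16,17,18,19,20,21,22,23,24,25,26,27,28,29,30,31}
step 8: eval (c < (1 + (tid // 3)))  {6,7,8,9,10,11,12,13,14,15,16,17,18,19,20,21,22,23,24,25,26,27,28,29,30,31}
step 9: b <- tid                     {9,10,11,12,13,14,15,16,17,18,19,20,21,22,23,24,25,26,27,28,29,30,31}
step 10: c <- (c + 1)                 {9,10,11,12,13,14,15,16,17,18,19,20,21,22,23,24,25,26,27,28,29,30,31}
step 11: eval (c < (1 + (tid // 3)))  {9,10,11,12,13,14,15,16,17,18,19,20,21,22,23,24,25,26,27,28,29,30,31}
step 12: b <- tid                     {12,13,14,15,16,17,18,19,20,21,22,23,24,25,26,27,28,29,30,31}
step 13: c <- (c + 1)                 {12,13,14,15,16,17,18,19,20,21,22,23,24,25,26,27,28,29,30,31}
step 14: eval (c < (1 + (tid // 3)))  {12,13,14,15,16,17,18,19,20,21,22,23,24,25,26,27,28,29,30,31}
step 15: b <- tid                     {15,16,17,18,19,20,21,22,23,24,25,26,27,28,29,30,31}
step 16: c <- (c + 1)                 {15,16,17,18,19,20,21,22,23,24,25,26,27,28,29,30,31}
step 17: eval (c < (1 + (tid // 3)))  {15,16,17,18,19,20,21,22,23,24,25,26,27,28,29,30,31}
step 18: b <- tid                     {18,19,20,21,22,23,24,25,26,27,28,29,30,31}
step 19: c <- (c + 1)                 {18,19,20,21,22,23,24,25,26,27,28,29,30,31}
step 20: eval (c < (1 + (tid // 3)))  {18,19,20,21,22,23,24,25,26,27,28,29,30,31}
step 21: b <- tid                     {21,22,23,24,25,26,27,28,29,30,31}
step 22: c <- (c + 1)                 {21,22,23,24,25,26,27,28,29,30,31}
step 23: eval (c < (1 + (tid // 3)))  {21,22,23,24,25,26,27,28,29,30,31}
step 24: b <- tid                     {24,25,26,27,28,29,30,31}
step 25: c <- (c + 1)                 {24,25,26,27,28,29,30,31}
step 26: eval (c < (1 + (tid // 3)))  {24,25,26,27,28,29,30,31}
step 27: b <- tid                     {27,28,29,30,31}
step 28: c <- (c + 1)                 {27,28,29,30,31}
step 29: eval (c < (1 + (tid // 3)))  {27,28,29,30,31}
step 30: b <- tid                     {30,31}
step 31: c <- (c + 1)                 {30,31}
step 32: eval (c < (1 + (tid // 3)))  {30,31}
step 33: b <- (c * (b + b))           {0,1,2,3,4,5,6,7,8,9,10,11,12,13,14,15,16,17,18,19,20,21,22,23,24,25,26,27,28,29,30,31}
step 34: b <- ((c + 4) % 4)           {0,1,2,3,4,5,6,7,8,9,10,11,12,13,14,15,16,17,18,19,20,21,22,23,24,25,26,27,28,29,30,31}

Answer: 35 steps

b: 1,1,1,2,2,2,3,3,3,0,0,0,1,1,1,2,2,2,3,3,3,0,0,0,1,1,1,2,2,2,3,3
c: 1,1,1,2,2,2,3,3,3,4,4,4,5,5,5,6,6,6,7,7,7,8,8,8,9,9,9,10,10,10,11,11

steps = 35; useful = 625; efficiency = 625/1120 = 125/224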